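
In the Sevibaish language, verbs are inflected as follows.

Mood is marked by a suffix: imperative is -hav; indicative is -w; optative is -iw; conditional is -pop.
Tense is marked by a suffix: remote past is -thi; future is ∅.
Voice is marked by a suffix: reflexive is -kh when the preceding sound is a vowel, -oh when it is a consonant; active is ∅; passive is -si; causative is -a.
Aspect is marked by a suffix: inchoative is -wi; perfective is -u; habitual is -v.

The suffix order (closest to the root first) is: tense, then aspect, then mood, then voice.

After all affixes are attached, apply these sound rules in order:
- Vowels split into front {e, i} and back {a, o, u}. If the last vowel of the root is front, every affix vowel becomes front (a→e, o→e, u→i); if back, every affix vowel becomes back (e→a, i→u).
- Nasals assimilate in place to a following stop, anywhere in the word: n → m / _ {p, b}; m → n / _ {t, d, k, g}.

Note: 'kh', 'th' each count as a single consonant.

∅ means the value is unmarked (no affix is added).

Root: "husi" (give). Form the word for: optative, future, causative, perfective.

husiiiwe

tense = future: zero marking, form stays husi.
Attach aspect perfective -u → husiu.
Attach mood optative -iw → husiuiw.
Attach voice causative -a → husiuiwa.
Apply vowel harmony: husiuiwa → husiiiwe.
Nasal assimilation: no change.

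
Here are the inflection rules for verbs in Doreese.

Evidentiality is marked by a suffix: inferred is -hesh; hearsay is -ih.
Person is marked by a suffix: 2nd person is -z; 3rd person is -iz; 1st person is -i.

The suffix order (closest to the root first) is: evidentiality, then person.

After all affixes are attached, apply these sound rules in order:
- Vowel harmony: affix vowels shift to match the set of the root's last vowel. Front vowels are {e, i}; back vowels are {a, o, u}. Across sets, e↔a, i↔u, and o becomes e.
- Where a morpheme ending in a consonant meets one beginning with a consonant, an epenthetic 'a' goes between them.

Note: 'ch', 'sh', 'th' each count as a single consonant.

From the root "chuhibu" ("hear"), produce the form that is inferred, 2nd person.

Attach evidentiality inferred -hesh → chuhibuhesh.
Attach person 2nd person -z → chuhibuheshz.
Apply vowel harmony: chuhibuheshz → chuhibuhashz.
Apply epenthesis: chuhibuhashz → chuhibuhashaz.

chuhibuhashaz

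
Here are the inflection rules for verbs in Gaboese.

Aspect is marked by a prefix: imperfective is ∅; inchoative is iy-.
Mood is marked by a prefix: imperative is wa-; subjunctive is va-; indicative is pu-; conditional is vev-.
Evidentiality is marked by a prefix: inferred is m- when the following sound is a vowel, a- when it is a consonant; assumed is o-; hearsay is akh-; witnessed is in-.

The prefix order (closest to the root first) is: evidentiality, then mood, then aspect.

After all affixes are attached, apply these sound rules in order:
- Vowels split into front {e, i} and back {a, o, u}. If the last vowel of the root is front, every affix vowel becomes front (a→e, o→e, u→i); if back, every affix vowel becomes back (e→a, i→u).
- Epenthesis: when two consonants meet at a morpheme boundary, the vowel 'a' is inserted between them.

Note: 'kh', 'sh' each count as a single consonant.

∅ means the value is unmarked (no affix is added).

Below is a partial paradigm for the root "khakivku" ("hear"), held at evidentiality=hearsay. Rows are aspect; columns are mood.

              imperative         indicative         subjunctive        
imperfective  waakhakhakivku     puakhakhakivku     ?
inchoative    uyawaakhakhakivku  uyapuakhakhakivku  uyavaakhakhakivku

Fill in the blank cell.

Attach evidentiality hearsay akh- → akhkhakivku.
Attach mood subjunctive va- → vaakhkhakivku.
aspect = imperfective: zero marking, form stays vaakhkhakivku.
Vowel harmony: no change.
Apply epenthesis: vaakhkhakivku → vaakhakhakivku.

vaakhakhakivku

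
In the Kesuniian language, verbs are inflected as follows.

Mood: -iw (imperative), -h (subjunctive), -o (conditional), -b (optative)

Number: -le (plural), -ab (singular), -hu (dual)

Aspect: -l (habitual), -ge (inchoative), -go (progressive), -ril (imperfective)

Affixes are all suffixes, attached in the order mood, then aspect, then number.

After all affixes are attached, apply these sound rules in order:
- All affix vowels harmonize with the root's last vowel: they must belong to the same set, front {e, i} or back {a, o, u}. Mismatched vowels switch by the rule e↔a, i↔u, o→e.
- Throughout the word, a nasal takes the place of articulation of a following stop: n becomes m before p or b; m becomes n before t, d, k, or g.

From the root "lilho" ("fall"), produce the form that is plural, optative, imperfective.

lilhobrulla

Attach mood optative -b → lilhob.
Attach aspect imperfective -ril → lilhobril.
Attach number plural -le → lilhobrille.
Apply vowel harmony: lilhobrille → lilhobrulla.
Nasal assimilation: no change.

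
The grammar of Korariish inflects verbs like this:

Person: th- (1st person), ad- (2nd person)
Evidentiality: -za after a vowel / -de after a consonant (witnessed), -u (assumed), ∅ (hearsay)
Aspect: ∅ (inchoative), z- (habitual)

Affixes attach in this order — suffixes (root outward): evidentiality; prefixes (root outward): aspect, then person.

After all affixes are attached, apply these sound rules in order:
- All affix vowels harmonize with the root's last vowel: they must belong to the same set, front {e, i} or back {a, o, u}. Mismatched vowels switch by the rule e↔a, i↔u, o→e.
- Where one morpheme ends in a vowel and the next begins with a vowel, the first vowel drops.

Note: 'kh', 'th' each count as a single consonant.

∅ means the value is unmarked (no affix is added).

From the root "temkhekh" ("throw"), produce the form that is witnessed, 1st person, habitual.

thztemkhekhde

Attach aspect habitual z- → ztemkhekh.
Attach person 1st person th- → thztemkhekh.
Attach evidentiality witnessed -de (after consonant 'kh') → thztemkhekhde.
Vowel harmony: no change.
Vowel deletion: no change.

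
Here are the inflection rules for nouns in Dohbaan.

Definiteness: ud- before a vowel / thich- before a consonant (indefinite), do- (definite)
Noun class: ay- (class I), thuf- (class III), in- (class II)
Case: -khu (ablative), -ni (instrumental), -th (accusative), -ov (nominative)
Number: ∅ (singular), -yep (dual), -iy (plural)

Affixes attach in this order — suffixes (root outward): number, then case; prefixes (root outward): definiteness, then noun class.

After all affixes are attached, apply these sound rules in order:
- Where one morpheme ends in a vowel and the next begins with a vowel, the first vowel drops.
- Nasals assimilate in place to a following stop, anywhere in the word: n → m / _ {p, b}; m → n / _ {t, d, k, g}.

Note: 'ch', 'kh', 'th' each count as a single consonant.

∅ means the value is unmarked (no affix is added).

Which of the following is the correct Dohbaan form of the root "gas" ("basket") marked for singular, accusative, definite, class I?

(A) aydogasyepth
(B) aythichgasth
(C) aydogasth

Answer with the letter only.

C

Attach definiteness definite do- → dogas.
number = singular: zero marking, form stays dogas.
Attach noun class class I ay- → aydogas.
Attach case accusative -th → aydogasth.
Vowel deletion: no change.
Nasal assimilation: no change.
So the correct form is aydogasth, option (C).
(B) aythichgasth is wrong: it uses indefinite instead of definite for definiteness.
(A) aydogasyepth is wrong: it uses dual instead of singular for number.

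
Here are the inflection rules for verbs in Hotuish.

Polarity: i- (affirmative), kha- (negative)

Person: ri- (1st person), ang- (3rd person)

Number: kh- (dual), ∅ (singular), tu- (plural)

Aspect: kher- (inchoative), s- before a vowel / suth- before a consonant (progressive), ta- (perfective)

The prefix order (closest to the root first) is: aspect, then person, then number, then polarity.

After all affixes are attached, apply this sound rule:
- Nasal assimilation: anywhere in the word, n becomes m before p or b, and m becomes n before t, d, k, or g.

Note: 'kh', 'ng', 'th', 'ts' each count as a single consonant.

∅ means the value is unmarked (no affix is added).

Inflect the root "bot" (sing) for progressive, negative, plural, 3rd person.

khatuangsuthbot

Attach aspect progressive suth- (before consonant 'b') → suthbot.
Attach person 3rd person ang- → angsuthbot.
Attach number plural tu- → tuangsuthbot.
Attach polarity negative kha- → khatuangsuthbot.
Nasal assimilation: no change.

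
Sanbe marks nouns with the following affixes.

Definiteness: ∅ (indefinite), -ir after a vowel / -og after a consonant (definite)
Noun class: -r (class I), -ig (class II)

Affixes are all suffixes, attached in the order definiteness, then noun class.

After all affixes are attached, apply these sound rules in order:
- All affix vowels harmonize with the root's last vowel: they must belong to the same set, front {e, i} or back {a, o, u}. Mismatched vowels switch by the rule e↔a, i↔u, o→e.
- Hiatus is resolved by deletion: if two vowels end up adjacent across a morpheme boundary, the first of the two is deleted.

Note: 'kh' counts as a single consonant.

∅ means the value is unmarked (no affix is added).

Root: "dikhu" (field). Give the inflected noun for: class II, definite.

dikhurug

Attach definiteness definite -ir (after vowel 'u') → dikhuir.
Attach noun class class II -ig → dikhuirig.
Apply vowel harmony: dikhuirig → dikhuurug.
Apply vowel deletion: dikhuurug → dikhurug.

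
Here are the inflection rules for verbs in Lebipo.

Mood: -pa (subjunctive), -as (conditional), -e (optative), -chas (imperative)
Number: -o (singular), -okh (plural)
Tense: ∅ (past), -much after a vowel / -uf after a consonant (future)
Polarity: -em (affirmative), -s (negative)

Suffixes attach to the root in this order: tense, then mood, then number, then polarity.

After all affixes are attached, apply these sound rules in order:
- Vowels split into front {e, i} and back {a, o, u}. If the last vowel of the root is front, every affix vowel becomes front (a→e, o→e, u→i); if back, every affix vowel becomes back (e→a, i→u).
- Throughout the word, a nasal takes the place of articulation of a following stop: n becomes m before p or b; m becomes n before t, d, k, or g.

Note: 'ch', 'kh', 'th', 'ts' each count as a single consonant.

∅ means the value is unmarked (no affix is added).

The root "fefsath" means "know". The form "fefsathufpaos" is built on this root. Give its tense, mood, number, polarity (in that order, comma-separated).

Segment: fefsath-uf-pa-o-s.
tense: -much/uf → future.
mood: -pa → subjunctive.
number: -o → singular.
polarity: -s → negative.

future, subjunctive, singular, negative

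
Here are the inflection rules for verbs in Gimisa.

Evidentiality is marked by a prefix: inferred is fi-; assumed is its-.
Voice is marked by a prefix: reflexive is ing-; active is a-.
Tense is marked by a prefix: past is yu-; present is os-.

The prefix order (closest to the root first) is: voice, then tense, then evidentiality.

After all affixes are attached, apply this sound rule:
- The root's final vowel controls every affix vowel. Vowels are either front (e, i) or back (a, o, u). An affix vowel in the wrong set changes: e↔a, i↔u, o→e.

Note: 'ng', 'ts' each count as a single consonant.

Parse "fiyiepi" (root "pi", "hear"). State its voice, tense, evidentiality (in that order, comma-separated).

Segment: fi-yu-a-pi.
voice: a- → active.
tense: yu- → past.
evidentiality: fi- → inferred.

active, past, inferred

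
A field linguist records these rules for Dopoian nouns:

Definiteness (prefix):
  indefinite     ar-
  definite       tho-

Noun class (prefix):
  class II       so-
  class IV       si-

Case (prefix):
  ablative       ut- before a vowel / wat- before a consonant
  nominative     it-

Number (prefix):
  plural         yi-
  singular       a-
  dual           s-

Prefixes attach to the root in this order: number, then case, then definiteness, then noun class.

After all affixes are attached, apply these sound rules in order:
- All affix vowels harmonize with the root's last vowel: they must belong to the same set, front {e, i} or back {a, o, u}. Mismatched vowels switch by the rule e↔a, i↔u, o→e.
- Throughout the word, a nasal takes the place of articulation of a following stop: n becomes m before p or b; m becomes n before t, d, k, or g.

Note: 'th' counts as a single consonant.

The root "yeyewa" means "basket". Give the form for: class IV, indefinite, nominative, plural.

Attach number plural yi- → yiyeyewa.
Attach case nominative it- → ityiyeyewa.
Attach definiteness indefinite ar- → arityiyeyewa.
Attach noun class class IV si- → siarityiyeyewa.
Apply vowel harmony: siarityiyeyewa → suarutyuyeyewa.
Nasal assimilation: no change.

suarutyuyeyewa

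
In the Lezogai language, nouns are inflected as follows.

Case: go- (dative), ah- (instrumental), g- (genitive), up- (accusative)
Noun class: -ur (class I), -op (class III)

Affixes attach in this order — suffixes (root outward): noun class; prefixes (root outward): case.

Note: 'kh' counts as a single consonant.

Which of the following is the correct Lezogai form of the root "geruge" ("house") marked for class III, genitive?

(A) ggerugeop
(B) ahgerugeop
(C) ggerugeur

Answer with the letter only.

A

Attach noun class class III -op → gerugeop.
Attach case genitive g- → ggerugeop.
So the correct form is ggerugeop, option (A).
(C) ggerugeur is wrong: it uses class I instead of class III for noun class.
(B) ahgerugeop is wrong: it uses instrumental instead of genitive for case.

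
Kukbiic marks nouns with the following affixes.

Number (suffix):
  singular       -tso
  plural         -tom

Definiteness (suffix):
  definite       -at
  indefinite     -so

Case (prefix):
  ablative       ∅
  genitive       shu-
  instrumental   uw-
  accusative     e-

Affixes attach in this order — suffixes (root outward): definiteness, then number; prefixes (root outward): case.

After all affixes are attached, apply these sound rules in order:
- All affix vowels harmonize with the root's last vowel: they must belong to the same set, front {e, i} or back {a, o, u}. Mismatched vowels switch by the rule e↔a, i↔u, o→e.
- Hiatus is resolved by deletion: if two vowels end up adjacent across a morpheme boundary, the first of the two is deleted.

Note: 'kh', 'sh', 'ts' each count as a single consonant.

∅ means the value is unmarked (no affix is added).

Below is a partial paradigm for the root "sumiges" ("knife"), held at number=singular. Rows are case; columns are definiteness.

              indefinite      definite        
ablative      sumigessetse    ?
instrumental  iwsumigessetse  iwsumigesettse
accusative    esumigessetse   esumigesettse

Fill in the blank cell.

sumigesettse

case = ablative: zero marking, form stays sumiges.
Attach definiteness definite -at → sumigesat.
Attach number singular -tso → sumigesattso.
Apply vowel harmony: sumigesattso → sumigesettse.
Vowel deletion: no change.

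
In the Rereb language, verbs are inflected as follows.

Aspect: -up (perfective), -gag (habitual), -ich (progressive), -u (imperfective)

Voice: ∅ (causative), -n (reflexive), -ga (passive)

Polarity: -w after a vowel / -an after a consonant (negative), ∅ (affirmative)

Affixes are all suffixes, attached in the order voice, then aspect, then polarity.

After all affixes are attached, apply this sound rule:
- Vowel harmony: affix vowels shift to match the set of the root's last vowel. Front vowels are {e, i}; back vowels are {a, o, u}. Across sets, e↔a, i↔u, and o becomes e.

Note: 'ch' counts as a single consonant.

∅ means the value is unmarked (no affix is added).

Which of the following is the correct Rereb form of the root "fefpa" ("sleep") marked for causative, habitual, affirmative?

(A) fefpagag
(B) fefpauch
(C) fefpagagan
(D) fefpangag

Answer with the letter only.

voice = causative: zero marking, form stays fefpa.
Attach aspect habitual -gag → fefpagag.
polarity = affirmative: zero marking, form stays fefpagag.
Vowel harmony: no change.
So the correct form is fefpagag, option (A).
(B) fefpauch is wrong: it uses progressive instead of habitual for aspect.
(D) fefpangag is wrong: it uses reflexive instead of causative for voice.
(C) fefpagagan is wrong: it uses negative instead of affirmative for polarity.

A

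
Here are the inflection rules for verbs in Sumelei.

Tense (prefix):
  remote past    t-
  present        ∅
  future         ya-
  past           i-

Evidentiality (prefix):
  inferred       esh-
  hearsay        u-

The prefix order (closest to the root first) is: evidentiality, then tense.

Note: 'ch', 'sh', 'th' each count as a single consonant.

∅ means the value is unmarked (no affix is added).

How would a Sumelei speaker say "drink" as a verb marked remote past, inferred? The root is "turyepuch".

Attach evidentiality inferred esh- → eshturyepuch.
Attach tense remote past t- → teshturyepuch.

teshturyepuch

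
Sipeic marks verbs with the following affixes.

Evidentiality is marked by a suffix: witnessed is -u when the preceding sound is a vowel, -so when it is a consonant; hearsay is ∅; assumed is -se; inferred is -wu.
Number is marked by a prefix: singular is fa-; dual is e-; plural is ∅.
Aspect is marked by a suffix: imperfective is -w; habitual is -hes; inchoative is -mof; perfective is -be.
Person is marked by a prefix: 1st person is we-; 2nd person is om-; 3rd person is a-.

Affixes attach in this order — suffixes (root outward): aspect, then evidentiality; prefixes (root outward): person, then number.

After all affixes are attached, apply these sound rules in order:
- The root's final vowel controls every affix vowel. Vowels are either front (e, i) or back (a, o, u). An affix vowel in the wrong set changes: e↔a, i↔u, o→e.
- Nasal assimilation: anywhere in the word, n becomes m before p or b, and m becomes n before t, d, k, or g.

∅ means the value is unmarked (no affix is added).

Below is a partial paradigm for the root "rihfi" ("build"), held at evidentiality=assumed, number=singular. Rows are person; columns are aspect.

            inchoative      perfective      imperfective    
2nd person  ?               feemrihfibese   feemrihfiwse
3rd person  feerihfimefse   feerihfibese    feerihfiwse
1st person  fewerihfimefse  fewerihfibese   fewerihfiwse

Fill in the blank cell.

feemrihfimefse

Attach person 2nd person om- → omrihfi.
Attach aspect inchoative -mof → omrihfimof.
Attach evidentiality assumed -se → omrihfimofse.
Attach number singular fa- → faomrihfimofse.
Apply vowel harmony: faomrihfimofse → feemrihfimefse.
Nasal assimilation: no change.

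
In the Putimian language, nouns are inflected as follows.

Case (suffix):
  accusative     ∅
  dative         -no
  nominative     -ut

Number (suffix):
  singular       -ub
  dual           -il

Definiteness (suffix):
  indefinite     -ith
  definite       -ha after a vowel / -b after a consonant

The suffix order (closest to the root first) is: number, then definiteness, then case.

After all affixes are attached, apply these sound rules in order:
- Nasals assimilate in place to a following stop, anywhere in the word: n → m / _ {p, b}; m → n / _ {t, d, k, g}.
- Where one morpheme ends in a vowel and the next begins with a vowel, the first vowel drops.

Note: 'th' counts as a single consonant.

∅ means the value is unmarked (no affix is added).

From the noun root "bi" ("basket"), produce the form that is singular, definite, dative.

Attach number singular -ub → biub.
Attach definiteness definite -b (after consonant 'b') → biubb.
Attach case dative -no → biubbno.
Nasal assimilation: no change.
Apply vowel deletion: biubbno → bubbno.

bubbno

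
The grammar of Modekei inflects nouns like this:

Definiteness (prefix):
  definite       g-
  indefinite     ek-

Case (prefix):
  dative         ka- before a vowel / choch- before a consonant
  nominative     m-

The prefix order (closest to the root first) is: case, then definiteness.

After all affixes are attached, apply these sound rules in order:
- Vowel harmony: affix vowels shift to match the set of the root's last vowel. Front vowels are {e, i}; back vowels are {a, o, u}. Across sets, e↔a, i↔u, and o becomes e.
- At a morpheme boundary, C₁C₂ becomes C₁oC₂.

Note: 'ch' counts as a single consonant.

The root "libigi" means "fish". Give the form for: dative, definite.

Attach case dative choch- (before consonant 'l') → chochlibigi.
Attach definiteness definite g- → gchochlibigi.
Apply vowel harmony: gchochlibigi → gchechlibigi.
Apply epenthesis: gchechlibigi → gochecholibigi.

gochecholibigi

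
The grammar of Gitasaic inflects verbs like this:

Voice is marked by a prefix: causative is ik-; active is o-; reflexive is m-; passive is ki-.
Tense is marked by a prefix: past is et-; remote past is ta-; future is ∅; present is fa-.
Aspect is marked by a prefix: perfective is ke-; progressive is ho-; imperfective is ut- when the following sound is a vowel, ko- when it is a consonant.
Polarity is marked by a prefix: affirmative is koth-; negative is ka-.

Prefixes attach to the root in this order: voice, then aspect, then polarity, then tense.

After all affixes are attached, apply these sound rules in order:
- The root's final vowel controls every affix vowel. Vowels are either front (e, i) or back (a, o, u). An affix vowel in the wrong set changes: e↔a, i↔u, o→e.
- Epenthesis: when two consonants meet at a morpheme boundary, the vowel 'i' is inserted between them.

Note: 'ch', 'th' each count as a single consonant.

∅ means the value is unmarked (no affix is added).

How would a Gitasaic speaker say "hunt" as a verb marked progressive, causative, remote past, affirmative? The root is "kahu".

takothihoukikahu

Attach voice causative ik- → ikkahu.
Attach aspect progressive ho- → hoikkahu.
Attach polarity affirmative koth- → kothhoikkahu.
Attach tense remote past ta- → takothhoikkahu.
Apply vowel harmony: takothhoikkahu → takothhoukkahu.
Apply epenthesis: takothhoukkahu → takothihoukikahu.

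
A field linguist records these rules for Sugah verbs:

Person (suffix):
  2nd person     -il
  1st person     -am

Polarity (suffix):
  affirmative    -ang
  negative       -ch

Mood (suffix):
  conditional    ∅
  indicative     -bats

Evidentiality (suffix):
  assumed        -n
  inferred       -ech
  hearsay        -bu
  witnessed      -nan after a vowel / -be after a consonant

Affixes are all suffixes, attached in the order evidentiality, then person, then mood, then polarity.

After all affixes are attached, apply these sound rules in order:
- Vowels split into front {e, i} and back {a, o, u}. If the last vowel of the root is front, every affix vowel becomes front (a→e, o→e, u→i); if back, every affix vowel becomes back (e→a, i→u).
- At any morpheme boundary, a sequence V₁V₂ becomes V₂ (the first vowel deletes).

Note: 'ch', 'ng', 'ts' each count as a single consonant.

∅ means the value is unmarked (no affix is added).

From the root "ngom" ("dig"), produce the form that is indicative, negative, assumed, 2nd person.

Attach evidentiality assumed -n → ngomn.
Attach person 2nd person -il → ngomnil.
Attach mood indicative -bats → ngomnilbats.
Attach polarity negative -ch → ngomnilbatsch.
Apply vowel harmony: ngomnilbatsch → ngomnulbatsch.
Vowel deletion: no change.

ngomnulbatsch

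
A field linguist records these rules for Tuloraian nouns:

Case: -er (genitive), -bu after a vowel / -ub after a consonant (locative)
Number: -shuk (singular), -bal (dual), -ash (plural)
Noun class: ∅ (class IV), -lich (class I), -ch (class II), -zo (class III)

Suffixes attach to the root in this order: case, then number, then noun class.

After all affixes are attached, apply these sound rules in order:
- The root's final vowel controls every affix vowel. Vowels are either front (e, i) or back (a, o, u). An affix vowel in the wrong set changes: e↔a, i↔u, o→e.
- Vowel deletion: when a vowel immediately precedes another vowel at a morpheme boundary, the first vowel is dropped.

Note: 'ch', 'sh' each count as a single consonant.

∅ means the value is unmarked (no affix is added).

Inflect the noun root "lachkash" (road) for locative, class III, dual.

Attach case locative -ub (after consonant 'sh') → lachkashub.
Attach number dual -bal → lachkashubbal.
Attach noun class class III -zo → lachkashubbalzo.
Vowel harmony: no change.
Vowel deletion: no change.

lachkashubbalzo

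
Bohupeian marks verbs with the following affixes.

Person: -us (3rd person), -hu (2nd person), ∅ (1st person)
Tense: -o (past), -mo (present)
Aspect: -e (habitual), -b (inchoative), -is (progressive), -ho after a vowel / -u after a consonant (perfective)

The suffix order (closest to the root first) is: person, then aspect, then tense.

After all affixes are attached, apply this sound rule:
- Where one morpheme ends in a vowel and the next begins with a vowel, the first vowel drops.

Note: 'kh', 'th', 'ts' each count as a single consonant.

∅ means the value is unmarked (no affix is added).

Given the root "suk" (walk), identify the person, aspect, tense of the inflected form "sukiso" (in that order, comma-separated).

1st person, progressive, past

Segment: suk-is-o.
person: ∅ → 1st person.
aspect: -is → progressive.
tense: -o → past.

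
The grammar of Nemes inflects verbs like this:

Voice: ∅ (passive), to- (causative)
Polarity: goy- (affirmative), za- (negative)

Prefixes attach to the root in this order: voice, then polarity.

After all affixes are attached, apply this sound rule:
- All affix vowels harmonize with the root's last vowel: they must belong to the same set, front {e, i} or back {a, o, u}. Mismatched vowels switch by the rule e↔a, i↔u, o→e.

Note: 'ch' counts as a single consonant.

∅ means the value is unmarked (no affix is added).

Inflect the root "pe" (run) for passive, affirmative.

geype

voice = passive: zero marking, form stays pe.
Attach polarity affirmative goy- → goype.
Apply vowel harmony: goype → geype.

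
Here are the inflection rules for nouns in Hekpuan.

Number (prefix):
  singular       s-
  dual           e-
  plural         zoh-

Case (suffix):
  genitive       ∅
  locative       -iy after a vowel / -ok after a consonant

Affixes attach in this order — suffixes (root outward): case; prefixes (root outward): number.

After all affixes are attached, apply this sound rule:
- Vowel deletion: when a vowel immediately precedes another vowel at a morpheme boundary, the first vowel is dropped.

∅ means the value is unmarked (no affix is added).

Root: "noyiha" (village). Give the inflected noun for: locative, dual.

enoyihiy

Attach number dual e- → enoyiha.
Attach case locative -iy (after vowel 'a') → enoyihaiy.
Apply vowel deletion: enoyihaiy → enoyihiy.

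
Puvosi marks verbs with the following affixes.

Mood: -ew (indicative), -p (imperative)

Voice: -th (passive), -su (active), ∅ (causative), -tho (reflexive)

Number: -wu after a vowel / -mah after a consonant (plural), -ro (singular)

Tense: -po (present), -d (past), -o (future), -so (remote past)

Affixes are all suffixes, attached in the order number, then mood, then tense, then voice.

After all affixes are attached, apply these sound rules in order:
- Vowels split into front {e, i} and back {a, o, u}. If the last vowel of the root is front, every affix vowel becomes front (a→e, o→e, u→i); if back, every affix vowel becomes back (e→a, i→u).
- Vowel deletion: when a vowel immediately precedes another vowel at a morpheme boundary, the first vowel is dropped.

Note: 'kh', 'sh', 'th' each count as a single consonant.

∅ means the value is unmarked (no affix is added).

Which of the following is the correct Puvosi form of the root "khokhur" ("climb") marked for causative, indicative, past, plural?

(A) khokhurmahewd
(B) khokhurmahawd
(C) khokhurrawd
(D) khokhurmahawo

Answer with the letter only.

B

Attach number plural -mah (after consonant 'r') → khokhurmah.
Attach mood indicative -ew → khokhurmahew.
Attach tense past -d → khokhurmahewd.
voice = causative: zero marking, form stays khokhurmahewd.
Apply vowel harmony: khokhurmahewd → khokhurmahawd.
Vowel deletion: no change.
So the correct form is khokhurmahawd, option (B).
(D) khokhurmahawo is wrong: it uses future instead of past for tense.
(A) khokhurmahewd is wrong: it fails to apply the sound rule(s).
(C) khokhurrawd is wrong: it uses singular instead of plural for number.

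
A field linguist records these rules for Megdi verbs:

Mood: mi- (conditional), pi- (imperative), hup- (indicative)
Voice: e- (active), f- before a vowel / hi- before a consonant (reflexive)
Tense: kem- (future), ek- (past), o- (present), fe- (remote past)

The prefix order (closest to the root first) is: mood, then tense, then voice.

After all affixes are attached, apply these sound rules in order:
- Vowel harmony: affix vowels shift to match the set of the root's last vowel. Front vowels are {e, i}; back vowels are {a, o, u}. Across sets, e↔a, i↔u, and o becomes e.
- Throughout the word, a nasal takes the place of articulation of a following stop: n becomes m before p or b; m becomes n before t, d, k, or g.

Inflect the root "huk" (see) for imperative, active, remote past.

Attach mood imperative pi- → pihuk.
Attach tense remote past fe- → fepihuk.
Attach voice active e- → efepihuk.
Apply vowel harmony: efepihuk → afapuhuk.
Nasal assimilation: no change.

afapuhuk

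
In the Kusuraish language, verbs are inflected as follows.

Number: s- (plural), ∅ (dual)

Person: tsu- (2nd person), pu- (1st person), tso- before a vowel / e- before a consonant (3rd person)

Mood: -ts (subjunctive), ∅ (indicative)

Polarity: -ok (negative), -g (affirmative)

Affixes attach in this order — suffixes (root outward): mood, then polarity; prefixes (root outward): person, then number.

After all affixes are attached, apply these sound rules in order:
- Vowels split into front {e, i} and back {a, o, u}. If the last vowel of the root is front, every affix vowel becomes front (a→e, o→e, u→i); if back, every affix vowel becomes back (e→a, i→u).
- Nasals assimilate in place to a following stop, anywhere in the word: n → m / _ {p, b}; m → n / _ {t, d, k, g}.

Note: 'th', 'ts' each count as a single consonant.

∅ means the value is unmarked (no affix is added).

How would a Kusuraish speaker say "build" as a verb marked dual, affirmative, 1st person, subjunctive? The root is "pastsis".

pipastsistsg

Attach person 1st person pu- → pupastsis.
Attach mood subjunctive -ts → pupastsists.
Attach polarity affirmative -g → pupastsistsg.
number = dual: zero marking, form stays pupastsistsg.
Apply vowel harmony: pupastsistsg → pipastsistsg.
Nasal assimilation: no change.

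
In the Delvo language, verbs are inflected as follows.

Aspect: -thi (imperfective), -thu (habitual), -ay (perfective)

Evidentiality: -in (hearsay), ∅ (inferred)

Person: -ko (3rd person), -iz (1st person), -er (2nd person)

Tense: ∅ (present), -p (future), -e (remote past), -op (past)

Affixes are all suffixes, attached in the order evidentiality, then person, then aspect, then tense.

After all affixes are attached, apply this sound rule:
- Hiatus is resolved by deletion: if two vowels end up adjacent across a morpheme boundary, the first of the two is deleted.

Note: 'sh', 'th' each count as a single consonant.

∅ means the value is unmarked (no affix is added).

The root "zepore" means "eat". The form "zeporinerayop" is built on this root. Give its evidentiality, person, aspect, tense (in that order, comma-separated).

Segment: zepore-in-er-ay-op.
evidentiality: -in → hearsay.
person: -er → 2nd person.
aspect: -ay → perfective.
tense: -op → past.

hearsay, 2nd person, perfective, past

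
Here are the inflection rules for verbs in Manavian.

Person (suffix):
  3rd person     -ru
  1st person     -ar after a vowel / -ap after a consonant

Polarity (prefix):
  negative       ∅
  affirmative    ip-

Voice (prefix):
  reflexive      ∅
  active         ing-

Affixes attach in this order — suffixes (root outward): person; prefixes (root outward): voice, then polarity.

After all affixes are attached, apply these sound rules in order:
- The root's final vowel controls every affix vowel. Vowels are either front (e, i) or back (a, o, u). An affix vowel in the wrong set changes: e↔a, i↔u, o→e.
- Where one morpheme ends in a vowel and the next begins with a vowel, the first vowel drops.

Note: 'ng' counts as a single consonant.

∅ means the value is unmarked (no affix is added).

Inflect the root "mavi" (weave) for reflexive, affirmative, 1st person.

voice = reflexive: zero marking, form stays mavi.
Attach person 1st person -ar (after vowel 'i') → maviar.
Attach polarity affirmative ip- → ipmaviar.
Apply vowel harmony: ipmaviar → ipmavier.
Apply vowel deletion: ipmavier → ipmaver.

ipmaver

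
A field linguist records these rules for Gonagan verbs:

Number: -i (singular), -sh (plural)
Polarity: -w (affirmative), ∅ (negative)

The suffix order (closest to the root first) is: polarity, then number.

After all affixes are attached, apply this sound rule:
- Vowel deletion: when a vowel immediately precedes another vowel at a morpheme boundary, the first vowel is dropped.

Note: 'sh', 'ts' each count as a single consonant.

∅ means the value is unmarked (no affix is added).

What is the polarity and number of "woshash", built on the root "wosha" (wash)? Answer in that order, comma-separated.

Segment: wosha-sh.
polarity: ∅ → negative.
number: -sh → plural.

negative, plural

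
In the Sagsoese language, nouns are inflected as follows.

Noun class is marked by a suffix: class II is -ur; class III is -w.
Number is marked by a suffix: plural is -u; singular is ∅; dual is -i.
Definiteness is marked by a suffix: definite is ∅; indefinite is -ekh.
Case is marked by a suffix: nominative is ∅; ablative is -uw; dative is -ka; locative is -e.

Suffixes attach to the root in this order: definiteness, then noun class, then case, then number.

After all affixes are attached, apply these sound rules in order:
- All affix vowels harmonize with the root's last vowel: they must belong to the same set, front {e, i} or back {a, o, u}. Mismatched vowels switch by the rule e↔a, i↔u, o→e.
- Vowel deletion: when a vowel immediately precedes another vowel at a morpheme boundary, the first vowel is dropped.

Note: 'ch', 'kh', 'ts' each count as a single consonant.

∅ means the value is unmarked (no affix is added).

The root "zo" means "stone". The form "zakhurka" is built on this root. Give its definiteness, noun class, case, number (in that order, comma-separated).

Segment: zo-ekh-ur-ka.
definiteness: -ekh → indefinite.
noun class: -ur → class II.
case: -ka → dative.
number: ∅ → singular.

indefinite, class II, dative, singular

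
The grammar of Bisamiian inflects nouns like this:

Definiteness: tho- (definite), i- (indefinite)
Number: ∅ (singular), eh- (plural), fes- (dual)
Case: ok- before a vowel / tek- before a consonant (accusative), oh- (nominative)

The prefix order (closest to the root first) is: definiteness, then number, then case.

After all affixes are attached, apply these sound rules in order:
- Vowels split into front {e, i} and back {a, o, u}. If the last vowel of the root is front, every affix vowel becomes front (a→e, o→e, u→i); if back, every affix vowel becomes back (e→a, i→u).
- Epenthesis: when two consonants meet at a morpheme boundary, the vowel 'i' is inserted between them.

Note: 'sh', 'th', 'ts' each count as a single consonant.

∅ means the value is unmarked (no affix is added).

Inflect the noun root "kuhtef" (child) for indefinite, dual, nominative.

ehifesikuhtef

Attach definiteness indefinite i- → ikuhtef.
Attach number dual fes- → fesikuhtef.
Attach case nominative oh- → ohfesikuhtef.
Apply vowel harmony: ohfesikuhtef → ehfesikuhtef.
Apply epenthesis: ehfesikuhtef → ehifesikuhtef.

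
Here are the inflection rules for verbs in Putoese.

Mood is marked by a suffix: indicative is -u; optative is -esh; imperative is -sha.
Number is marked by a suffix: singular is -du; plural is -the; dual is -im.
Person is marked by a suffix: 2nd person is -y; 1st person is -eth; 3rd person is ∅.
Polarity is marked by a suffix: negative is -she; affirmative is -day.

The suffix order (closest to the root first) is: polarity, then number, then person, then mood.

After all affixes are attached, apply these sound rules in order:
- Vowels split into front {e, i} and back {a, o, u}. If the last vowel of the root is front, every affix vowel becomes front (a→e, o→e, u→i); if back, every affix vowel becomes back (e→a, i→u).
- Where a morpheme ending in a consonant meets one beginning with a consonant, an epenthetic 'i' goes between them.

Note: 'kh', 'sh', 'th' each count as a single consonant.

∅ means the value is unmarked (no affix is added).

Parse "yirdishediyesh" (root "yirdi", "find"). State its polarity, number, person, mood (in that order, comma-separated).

negative, singular, 2nd person, optative

Segment: yirdi-she-du-y-esh.
polarity: -she → negative.
number: -du → singular.
person: -y → 2nd person.
mood: -esh → optative.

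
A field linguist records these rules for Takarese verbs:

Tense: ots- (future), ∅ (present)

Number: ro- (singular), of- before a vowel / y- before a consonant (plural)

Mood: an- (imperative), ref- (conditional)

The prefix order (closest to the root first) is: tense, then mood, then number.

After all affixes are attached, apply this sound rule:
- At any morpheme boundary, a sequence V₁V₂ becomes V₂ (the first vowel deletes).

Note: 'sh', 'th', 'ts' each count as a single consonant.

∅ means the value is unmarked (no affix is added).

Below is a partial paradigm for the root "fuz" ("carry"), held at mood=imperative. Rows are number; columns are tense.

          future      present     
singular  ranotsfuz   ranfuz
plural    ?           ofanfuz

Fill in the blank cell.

Attach tense future ots- → otsfuz.
Attach mood imperative an- → anotsfuz.
Attach number plural of- (before vowel 'a') → ofanotsfuz.
Vowel deletion: no change.

ofanotsfuz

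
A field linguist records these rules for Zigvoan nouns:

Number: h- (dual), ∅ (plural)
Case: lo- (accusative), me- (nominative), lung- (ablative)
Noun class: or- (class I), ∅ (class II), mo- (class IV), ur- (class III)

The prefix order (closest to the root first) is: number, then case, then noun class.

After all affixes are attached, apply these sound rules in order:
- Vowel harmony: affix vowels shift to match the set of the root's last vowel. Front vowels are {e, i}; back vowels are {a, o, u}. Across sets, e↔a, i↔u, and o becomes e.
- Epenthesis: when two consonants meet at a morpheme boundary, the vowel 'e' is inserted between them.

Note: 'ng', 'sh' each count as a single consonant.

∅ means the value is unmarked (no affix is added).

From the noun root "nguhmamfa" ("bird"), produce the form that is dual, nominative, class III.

Attach number dual h- → hnguhmamfa.
Attach case nominative me- → mehnguhmamfa.
Attach noun class class III ur- → urmehnguhmamfa.
Apply vowel harmony: urmehnguhmamfa → urmahnguhmamfa.
Apply epenthesis: urmahnguhmamfa → uremahenguhmamfa.

uremahenguhmamfa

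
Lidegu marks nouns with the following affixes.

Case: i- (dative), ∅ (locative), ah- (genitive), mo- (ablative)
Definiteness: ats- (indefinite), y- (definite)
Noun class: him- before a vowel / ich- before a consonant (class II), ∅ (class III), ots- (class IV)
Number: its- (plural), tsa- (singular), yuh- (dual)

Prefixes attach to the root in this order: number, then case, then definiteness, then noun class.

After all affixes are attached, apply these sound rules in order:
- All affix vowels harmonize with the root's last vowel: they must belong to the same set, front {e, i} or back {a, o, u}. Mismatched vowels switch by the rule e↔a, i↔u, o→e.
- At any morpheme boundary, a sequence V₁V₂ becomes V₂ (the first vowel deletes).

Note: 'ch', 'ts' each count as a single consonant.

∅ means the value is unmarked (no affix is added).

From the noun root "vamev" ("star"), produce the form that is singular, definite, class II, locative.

Attach number singular tsa- → tsavamev.
case = locative: zero marking, form stays tsavamev.
Attach definiteness definite y- → ytsavamev.
Attach noun class class II ich- (before consonant 'y') → ichytsavamev.
Apply vowel harmony: ichytsavamev → ichytsevamev.
Vowel deletion: no change.

ichytsevamev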